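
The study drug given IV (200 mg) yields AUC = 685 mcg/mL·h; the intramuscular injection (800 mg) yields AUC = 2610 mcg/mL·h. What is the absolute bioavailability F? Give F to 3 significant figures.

F = (AUC_ev / D_ev) / (AUC_iv / D_iv)
  = (2610/800) / (685/200)
  = 3.2625 / 3.425 = 0.9526

F = 0.953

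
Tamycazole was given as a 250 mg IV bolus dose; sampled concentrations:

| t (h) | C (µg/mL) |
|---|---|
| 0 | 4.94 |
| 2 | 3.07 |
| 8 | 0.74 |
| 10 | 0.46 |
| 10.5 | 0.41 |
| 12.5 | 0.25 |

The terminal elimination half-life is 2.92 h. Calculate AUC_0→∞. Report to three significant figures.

AUC = 22.6 µg/mL·h

Trapezoidal AUC_0→12.5:
  [0→2]: (4.94+3.07)/2 × 2 = 8.01
  [2→8]: (3.07+0.74)/2 × 6 = 11.43
  [8→10]: (0.74+0.46)/2 × 2 = 1.2
  [10→10.5]: (0.46+0.41)/2 × 0.5 = 0.2175
  [10.5→12.5]: (0.41+0.25)/2 × 2 = 0.66
  Sum = 21.5175 µg/mL·h
k_e = ln2 / t½ = 0.693147 / 2.92 = 0.2374 h^-1
Extrapolated tail: C_last / k_e = 0.25 / 0.2374 = 1.053
AUC_0→∞ = 21.5175 + 1.053 = 22.5705 µg/mL·h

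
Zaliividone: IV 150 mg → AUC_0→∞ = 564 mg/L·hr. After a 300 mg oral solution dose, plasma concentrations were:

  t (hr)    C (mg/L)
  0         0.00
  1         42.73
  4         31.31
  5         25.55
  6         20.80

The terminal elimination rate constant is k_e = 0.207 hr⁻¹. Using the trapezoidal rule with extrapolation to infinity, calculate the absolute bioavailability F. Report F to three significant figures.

F = 0.252

Trapezoidal AUC_0→6 (oral solution):
  [0→1]: (0.00+42.73)/2 × 1 = 21.365
  [1→4]: (42.73+31.31)/2 × 3 = 111.06
  [4→5]: (31.31+25.55)/2 × 1 = 28.43
  [5→6]: (25.55+20.80)/2 × 1 = 23.175
  Sum = 184.03 mg/L·hr
Tail: C_last/k_e = 20.80/0.207 = 100.483
AUC_0→∞ (oral solution) = 184.03 + 100.483 = 284.513 mg/L·hr
F = (AUC_ev/D_ev)/(AUC_iv/D_iv) = (284.513/300)/(564/150) = 0.948377/3.76 = 0.2522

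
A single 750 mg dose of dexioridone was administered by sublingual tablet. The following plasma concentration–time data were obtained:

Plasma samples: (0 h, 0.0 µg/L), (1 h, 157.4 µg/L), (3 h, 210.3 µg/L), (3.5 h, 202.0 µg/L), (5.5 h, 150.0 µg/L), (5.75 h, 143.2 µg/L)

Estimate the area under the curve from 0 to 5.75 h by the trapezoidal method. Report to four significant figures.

Trapezoidal AUC_0→5.75:
  [0→1]: (0.0+157.4)/2 × 1 = 78.7
  [1→3]: (157.4+210.3)/2 × 2 = 367.7
  [3→3.5]: (210.3+202.0)/2 × 0.5 = 103.075
  [3.5→5.5]: (202.0+150.0)/2 × 2 = 352.0
  [5.5→5.75]: (150.0+143.2)/2 × 0.25 = 36.65
  Sum = 938.125 µg/L·h

AUC = 938.1 µg/L·h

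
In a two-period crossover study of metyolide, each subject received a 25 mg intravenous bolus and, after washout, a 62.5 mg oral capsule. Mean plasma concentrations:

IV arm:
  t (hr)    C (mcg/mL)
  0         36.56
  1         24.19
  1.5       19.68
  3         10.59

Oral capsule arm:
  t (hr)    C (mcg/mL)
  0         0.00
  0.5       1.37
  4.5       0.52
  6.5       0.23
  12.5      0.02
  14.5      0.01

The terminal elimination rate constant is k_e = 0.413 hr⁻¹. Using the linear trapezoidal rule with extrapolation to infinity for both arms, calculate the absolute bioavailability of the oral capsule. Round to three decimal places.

Trapezoidal AUC_0→3 (IV):
  [0→1]: (36.56+24.19)/2 × 1 = 30.375
  [1→1.5]: (24.19+19.68)/2 × 0.5 = 10.9675
  [1.5→3]: (19.68+10.59)/2 × 1.5 = 22.7025
  Sum = 64.045 mcg/mL·hr
IV tail: 10.59/0.413 = 25.642; AUC_iv,0→∞ = 64.045 + 25.642 = 89.687 mcg/mL·hr
Trapezoidal AUC_0→14.5 (oral capsule):
  [0→0.5]: (0.00+1.37)/2 × 0.5 = 0.3425
  [0.5→4.5]: (1.37+0.52)/2 × 4 = 3.78
  [4.5→6.5]: (0.52+0.23)/2 × 2 = 0.75
  [6.5→12.5]: (0.23+0.02)/2 × 6 = 0.75
  [12.5→14.5]: (0.02+0.01)/2 × 2 = 0.03
  Sum = 5.6525 mcg/mL·hr
oral capsule tail: 0.01/0.413 = 0.024; AUC_ev,0→∞ = 5.6525 + 0.024 = 5.6765 mcg/mL·hr
F = (AUC_ev/D_ev)/(AUC_iv/D_iv) = (5.6765/62.5)/(89.687/25) = 0.090824/3.58748 = 0.0253

F = 0.025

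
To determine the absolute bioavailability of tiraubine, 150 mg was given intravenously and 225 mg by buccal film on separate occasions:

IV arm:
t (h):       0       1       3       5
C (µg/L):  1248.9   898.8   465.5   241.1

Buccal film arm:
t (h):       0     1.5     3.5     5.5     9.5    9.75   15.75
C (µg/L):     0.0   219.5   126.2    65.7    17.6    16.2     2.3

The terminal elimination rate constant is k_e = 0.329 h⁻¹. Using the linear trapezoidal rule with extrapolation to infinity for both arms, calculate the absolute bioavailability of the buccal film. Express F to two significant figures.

Trapezoidal AUC_0→5 (IV):
  [0→1]: (1248.9+898.8)/2 × 1 = 1073.85
  [1→3]: (898.8+465.5)/2 × 2 = 1364.3
  [3→5]: (465.5+241.1)/2 × 2 = 706.6
  Sum = 3144.75 µg/L·h
IV tail: 241.1/0.329 = 732.827; AUC_iv,0→∞ = 3144.75 + 732.827 = 3877.577 µg/L·h
Trapezoidal AUC_0→15.75 (buccal film):
  [0→1.5]: (0.0+219.5)/2 × 1.5 = 164.625
  [1.5→3.5]: (219.5+126.2)/2 × 2 = 345.7
  [3.5→5.5]: (126.2+65.7)/2 × 2 = 191.9
  [5.5→9.5]: (65.7+17.6)/2 × 4 = 166.6
  [9.5→9.75]: (17.6+16.2)/2 × 0.25 = 4.225
  [9.75→15.75]: (16.2+2.3)/2 × 6 = 55.5
  Sum = 928.55 µg/L·h
buccal film tail: 2.3/0.329 = 6.991; AUC_ev,0→∞ = 928.55 + 6.991 = 935.541 µg/L·h
F = (AUC_ev/D_ev)/(AUC_iv/D_iv) = (935.541/225)/(3877.577/150) = 4.15796/25.8505 = 0.1608

F = 0.16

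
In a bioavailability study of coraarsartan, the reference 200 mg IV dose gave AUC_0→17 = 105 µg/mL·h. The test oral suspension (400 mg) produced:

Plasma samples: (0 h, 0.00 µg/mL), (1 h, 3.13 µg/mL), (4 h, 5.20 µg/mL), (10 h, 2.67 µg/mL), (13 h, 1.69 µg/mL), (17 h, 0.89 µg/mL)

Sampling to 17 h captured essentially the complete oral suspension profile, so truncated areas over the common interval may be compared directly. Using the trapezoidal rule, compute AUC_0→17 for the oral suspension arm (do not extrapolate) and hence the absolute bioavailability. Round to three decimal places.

F = 0.235

Trapezoidal AUC_0→17 (oral suspension):
  [0→1]: (0.00+3.13)/2 × 1 = 1.565
  [1→4]: (3.13+5.20)/2 × 3 = 12.495
  [4→10]: (5.20+2.67)/2 × 6 = 23.61
  [10→13]: (2.67+1.69)/2 × 3 = 6.54
  [13→17]: (1.69+0.89)/2 × 4 = 5.16
  Sum = 49.37 µg/mL·h
F = (AUC_ev/D_ev)/(AUC_iv/D_iv) = (49.37/400)/(105/200) = 0.123425/0.525 = 0.2351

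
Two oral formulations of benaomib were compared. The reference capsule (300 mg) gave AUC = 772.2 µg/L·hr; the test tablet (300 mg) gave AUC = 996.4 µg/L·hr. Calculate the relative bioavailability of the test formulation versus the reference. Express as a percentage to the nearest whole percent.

F_rel = 129%

F_rel = (AUC_test/D_test) / (AUC_ref/D_ref)
      = (996.4/300) / (772.2/300)
      = 3.32133 / 2.574 = 1.2903 = 129.03%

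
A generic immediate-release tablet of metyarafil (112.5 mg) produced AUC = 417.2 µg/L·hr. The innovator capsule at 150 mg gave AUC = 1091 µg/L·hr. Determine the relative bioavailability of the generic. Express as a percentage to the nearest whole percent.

F_rel = 51%

F_rel = (AUC_test/D_test) / (AUC_ref/D_ref)
      = (417.2/112.5) / (1091/150)
      = 3.70844 / 7.27333 = 0.5099 = 50.99%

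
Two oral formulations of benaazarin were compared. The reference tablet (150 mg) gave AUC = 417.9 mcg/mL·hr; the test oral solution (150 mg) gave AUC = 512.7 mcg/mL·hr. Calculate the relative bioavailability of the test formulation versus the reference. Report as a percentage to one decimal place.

F_rel = (AUC_test/D_test) / (AUC_ref/D_ref)
      = (512.7/150) / (417.9/150)
      = 3.418 / 2.786 = 1.2268 = 122.68%

F_rel = 122.7%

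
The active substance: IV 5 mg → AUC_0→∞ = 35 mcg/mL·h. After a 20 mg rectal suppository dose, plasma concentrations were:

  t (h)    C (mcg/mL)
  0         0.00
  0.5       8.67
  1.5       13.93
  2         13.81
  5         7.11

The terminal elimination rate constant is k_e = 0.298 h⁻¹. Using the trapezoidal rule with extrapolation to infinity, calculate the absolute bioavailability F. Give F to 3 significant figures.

Trapezoidal AUC_0→5 (rectal suppository):
  [0→0.5]: (0.00+8.67)/2 × 0.5 = 2.1675
  [0.5→1.5]: (8.67+13.93)/2 × 1 = 11.3
  [1.5→2]: (13.93+13.81)/2 × 0.5 = 6.935
  [2→5]: (13.81+7.11)/2 × 3 = 31.38
  Sum = 51.7825 mcg/mL·h
Tail: C_last/k_e = 7.11/0.298 = 23.859
AUC_0→∞ (rectal suppository) = 51.7825 + 23.859 = 75.6415 mcg/mL·h
F = (AUC_ev/D_ev)/(AUC_iv/D_iv) = (75.6415/20)/(35/5) = 3.782075/7 = 0.5403

F = 0.540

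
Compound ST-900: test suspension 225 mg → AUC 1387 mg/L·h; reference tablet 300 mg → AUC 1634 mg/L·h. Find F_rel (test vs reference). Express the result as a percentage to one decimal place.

F_rel = 113.2%

F_rel = (AUC_test/D_test) / (AUC_ref/D_ref)
      = (1387/225) / (1634/300)
      = 6.16444 / 5.44667 = 1.1318 = 113.18%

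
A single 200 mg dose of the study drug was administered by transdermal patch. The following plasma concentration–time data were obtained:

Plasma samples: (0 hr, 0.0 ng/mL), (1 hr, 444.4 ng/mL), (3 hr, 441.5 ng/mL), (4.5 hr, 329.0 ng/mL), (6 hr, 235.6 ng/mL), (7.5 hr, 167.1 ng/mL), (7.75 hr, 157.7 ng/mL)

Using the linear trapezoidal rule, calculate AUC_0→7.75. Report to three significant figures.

AUC = 2450 ng/mL·hr

Trapezoidal AUC_0→7.75:
  [0→1]: (0.0+444.4)/2 × 1 = 222.2
  [1→3]: (444.4+441.5)/2 × 2 = 885.9
  [3→4.5]: (441.5+329.0)/2 × 1.5 = 577.875
  [4.5→6]: (329.0+235.6)/2 × 1.5 = 423.45
  [6→7.5]: (235.6+167.1)/2 × 1.5 = 302.025
  [7.5→7.75]: (167.1+157.7)/2 × 0.25 = 40.6
  Sum = 2452.05 ng/mL·hr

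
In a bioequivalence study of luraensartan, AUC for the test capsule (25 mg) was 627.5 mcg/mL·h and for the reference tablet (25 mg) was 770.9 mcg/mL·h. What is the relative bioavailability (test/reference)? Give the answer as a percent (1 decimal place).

F_rel = (AUC_test/D_test) / (AUC_ref/D_ref)
      = (627.5/25) / (770.9/25)
      = 25.1 / 30.836 = 0.8140 = 81.40%

F_rel = 81.4%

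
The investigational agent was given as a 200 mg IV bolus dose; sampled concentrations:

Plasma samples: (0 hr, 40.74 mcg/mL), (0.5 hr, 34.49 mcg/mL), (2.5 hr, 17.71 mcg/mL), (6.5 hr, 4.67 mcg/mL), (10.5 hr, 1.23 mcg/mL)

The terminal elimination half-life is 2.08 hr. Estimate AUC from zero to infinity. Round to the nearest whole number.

AUC = 131 mcg/mL·hr

Trapezoidal AUC_0→10.5:
  [0→0.5]: (40.74+34.49)/2 × 0.5 = 18.8075
  [0.5→2.5]: (34.49+17.71)/2 × 2 = 52.2
  [2.5→6.5]: (17.71+4.67)/2 × 4 = 44.76
  [6.5→10.5]: (4.67+1.23)/2 × 4 = 11.8
  Sum = 127.5675 mcg/mL·hr
k_e = ln2 / t½ = 0.693147 / 2.08 = 0.3332 hr^-1
Extrapolated tail: C_last / k_e = 1.23 / 0.3332 = 3.691
AUC_0→∞ = 127.5675 + 3.691 = 131.2585 mcg/mL·hr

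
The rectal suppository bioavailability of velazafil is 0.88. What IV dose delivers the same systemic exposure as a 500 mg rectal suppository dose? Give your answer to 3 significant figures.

Systemic exposure from an extravascular dose = F × D_ev, so the equivalent IV dose is F × D_ev.
D_iv = F × D_ev = 0.88 × 500 = 440 mg

D_iv = 440 mg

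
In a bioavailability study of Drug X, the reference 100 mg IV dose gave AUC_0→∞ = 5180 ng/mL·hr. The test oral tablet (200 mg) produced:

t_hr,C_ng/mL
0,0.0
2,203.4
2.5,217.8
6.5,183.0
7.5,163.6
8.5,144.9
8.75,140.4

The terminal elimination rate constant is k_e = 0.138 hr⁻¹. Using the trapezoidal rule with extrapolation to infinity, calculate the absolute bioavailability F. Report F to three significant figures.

Trapezoidal AUC_0→8.75 (oral tablet):
  [0→2]: (0.0+203.4)/2 × 2 = 203.4
  [2→2.5]: (203.4+217.8)/2 × 0.5 = 105.3
  [2.5→6.5]: (217.8+183.0)/2 × 4 = 801.6
  [6.5→7.5]: (183.0+163.6)/2 × 1 = 173.3
  [7.5→8.5]: (163.6+144.9)/2 × 1 = 154.25
  [8.5→8.75]: (144.9+140.4)/2 × 0.25 = 35.6625
  Sum = 1473.5125 ng/mL·hr
Tail: C_last/k_e = 140.4/0.138 = 1017.391
AUC_0→∞ (oral tablet) = 1473.5125 + 1017.391 = 2490.9035 ng/mL·hr
F = (AUC_ev/D_ev)/(AUC_iv/D_iv) = (2490.9035/200)/(5180/100) = 12.4545/51.8 = 0.2404

F = 0.240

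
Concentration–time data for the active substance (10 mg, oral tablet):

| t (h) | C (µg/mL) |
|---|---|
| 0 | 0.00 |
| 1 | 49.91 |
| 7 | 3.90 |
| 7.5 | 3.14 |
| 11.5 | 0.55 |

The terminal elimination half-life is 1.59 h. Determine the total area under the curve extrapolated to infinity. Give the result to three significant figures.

AUC = 197 µg/mL·h

Trapezoidal AUC_0→11.5:
  [0→1]: (0.00+49.91)/2 × 1 = 24.955
  [1→7]: (49.91+3.90)/2 × 6 = 161.43
  [7→7.5]: (3.90+3.14)/2 × 0.5 = 1.76
  [7.5→11.5]: (3.14+0.55)/2 × 4 = 7.38
  Sum = 195.525 µg/mL·h
k_e = ln2 / t½ = 0.693147 / 1.59 = 0.4359 h^-1
Extrapolated tail: C_last / k_e = 0.55 / 0.4359 = 1.262
AUC_0→∞ = 195.525 + 1.262 = 196.787 µg/mL·h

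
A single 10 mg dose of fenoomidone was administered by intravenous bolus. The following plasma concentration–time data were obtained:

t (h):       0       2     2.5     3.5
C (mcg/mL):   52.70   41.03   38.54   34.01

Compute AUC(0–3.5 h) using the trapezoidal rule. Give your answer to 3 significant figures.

AUC = 150 mcg/mL·h

Trapezoidal AUC_0→3.5:
  [0→2]: (52.70+41.03)/2 × 2 = 93.73
  [2→2.5]: (41.03+38.54)/2 × 0.5 = 19.8925
  [2.5→3.5]: (38.54+34.01)/2 × 1 = 36.275
  Sum = 149.8975 mcg/mL·h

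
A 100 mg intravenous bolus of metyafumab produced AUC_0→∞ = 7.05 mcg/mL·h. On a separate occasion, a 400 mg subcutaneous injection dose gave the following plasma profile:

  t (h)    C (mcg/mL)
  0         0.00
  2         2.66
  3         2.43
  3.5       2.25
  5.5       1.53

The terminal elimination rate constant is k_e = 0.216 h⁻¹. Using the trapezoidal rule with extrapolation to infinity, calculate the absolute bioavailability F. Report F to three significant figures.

Trapezoidal AUC_0→5.5 (subcutaneous injection):
  [0→2]: (0.00+2.66)/2 × 2 = 2.66
  [2→3]: (2.66+2.43)/2 × 1 = 2.545
  [3→3.5]: (2.43+2.25)/2 × 0.5 = 1.17
  [3.5→5.5]: (2.25+1.53)/2 × 2 = 3.78
  Sum = 10.155 mcg/mL·h
Tail: C_last/k_e = 1.53/0.216 = 7.083
AUC_0→∞ (subcutaneous injection) = 10.155 + 7.083 = 17.238 mcg/mL·h
F = (AUC_ev/D_ev)/(AUC_iv/D_iv) = (17.238/400)/(7.05/100) = 0.043095/0.0705 = 0.6113

F = 0.611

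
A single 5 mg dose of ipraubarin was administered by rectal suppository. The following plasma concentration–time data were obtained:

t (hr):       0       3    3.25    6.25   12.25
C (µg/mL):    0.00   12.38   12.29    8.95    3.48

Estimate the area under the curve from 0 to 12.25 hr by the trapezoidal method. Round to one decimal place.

Trapezoidal AUC_0→12.25:
  [0→3]: (0.00+12.38)/2 × 3 = 18.57
  [3→3.25]: (12.38+12.29)/2 × 0.25 = 3.08375
  [3.25→6.25]: (12.29+8.95)/2 × 3 = 31.86
  [6.25→12.25]: (8.95+3.48)/2 × 6 = 37.29
  Sum = 90.80375 µg/mL·hr

AUC = 90.8 µg/mL·hr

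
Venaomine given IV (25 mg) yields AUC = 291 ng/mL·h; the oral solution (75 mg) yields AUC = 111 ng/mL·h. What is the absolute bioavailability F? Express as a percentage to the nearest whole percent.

F = (AUC_ev / D_ev) / (AUC_iv / D_iv)
  = (111/75) / (291/25)
  = 1.48 / 11.64 = 0.1271
  = 12.71%

F = 13%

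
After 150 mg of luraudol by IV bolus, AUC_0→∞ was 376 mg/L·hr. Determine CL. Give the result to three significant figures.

CL = 0.399 L/hr

CL = Dose_iv / AUC_0→∞
   = 150 / 376 = 0.398936 L/hr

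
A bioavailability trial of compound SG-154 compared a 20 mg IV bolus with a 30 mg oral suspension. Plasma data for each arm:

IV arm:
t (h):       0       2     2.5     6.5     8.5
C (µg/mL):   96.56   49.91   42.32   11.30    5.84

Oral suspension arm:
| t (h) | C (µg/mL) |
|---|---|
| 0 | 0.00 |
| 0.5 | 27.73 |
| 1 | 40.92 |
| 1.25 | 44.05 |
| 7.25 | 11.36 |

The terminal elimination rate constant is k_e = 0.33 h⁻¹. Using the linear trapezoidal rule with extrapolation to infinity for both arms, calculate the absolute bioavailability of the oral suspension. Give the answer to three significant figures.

Trapezoidal AUC_0→8.5 (IV):
  [0→2]: (96.56+49.91)/2 × 2 = 146.47
  [2→2.5]: (49.91+42.32)/2 × 0.5 = 23.0575
  [2.5→6.5]: (42.32+11.30)/2 × 4 = 107.24
  [6.5→8.5]: (11.30+5.84)/2 × 2 = 17.14
  Sum = 293.9075 µg/mL·h
IV tail: 5.84/0.33 = 17.697; AUC_iv,0→∞ = 293.9075 + 17.697 = 311.6045 µg/mL·h
Trapezoidal AUC_0→7.25 (oral suspension):
  [0→0.5]: (0.00+27.73)/2 × 0.5 = 6.9325
  [0.5→1]: (27.73+40.92)/2 × 0.5 = 17.1625
  [1→1.25]: (40.92+44.05)/2 × 0.25 = 10.62125
  [1.25→7.25]: (44.05+11.36)/2 × 6 = 166.23
  Sum = 200.94625 µg/mL·h
oral suspension tail: 11.36/0.33 = 34.424; AUC_ev,0→∞ = 200.94625 + 34.424 = 235.37025 µg/mL·h
F = (AUC_ev/D_ev)/(AUC_iv/D_iv) = (235.37025/30)/(311.6045/20) = 7.845675/15.580225 = 0.5036

F = 0.504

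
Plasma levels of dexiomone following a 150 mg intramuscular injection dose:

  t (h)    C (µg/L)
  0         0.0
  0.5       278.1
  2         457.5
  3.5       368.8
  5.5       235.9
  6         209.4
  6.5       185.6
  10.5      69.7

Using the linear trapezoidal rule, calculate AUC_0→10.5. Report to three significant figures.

AUC = 2570 µg/L·h

Trapezoidal AUC_0→10.5:
  [0→0.5]: (0.0+278.1)/2 × 0.5 = 69.525
  [0.5→2]: (278.1+457.5)/2 × 1.5 = 551.7
  [2→3.5]: (457.5+368.8)/2 × 1.5 = 619.725
  [3.5→5.5]: (368.8+235.9)/2 × 2 = 604.7
  [5.5→6]: (235.9+209.4)/2 × 0.5 = 111.325
  [6→6.5]: (209.4+185.6)/2 × 0.5 = 98.75
  [6.5→10.5]: (185.6+69.7)/2 × 4 = 510.6
  Sum = 2566.325 µg/L·h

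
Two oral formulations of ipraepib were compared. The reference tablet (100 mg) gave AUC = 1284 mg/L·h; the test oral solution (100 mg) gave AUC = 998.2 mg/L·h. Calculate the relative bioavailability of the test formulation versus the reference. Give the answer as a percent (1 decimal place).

F_rel = 77.7%

F_rel = (AUC_test/D_test) / (AUC_ref/D_ref)
      = (998.2/100) / (1284/100)
      = 9.982 / 12.84 = 0.7774 = 77.74%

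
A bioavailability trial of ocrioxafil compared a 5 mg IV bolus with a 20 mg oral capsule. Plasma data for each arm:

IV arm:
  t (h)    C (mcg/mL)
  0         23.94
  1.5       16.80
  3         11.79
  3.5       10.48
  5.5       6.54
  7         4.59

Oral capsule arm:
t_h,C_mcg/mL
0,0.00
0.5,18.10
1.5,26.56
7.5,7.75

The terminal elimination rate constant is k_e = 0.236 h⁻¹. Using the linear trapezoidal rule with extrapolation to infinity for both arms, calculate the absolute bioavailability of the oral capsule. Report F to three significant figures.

F = 0.397

Trapezoidal AUC_0→7 (IV):
  [0→1.5]: (23.94+16.80)/2 × 1.5 = 30.555
  [1.5→3]: (16.80+11.79)/2 × 1.5 = 21.4425
  [3→3.5]: (11.79+10.48)/2 × 0.5 = 5.5675
  [3.5→5.5]: (10.48+6.54)/2 × 2 = 17.02
  [5.5→7]: (6.54+4.59)/2 × 1.5 = 8.3475
  Sum = 82.9325 mcg/mL·h
IV tail: 4.59/0.236 = 19.449; AUC_iv,0→∞ = 82.9325 + 19.449 = 102.3815 mcg/mL·h
Trapezoidal AUC_0→7.5 (oral capsule):
  [0→0.5]: (0.00+18.10)/2 × 0.5 = 4.525
  [0.5→1.5]: (18.10+26.56)/2 × 1 = 22.33
  [1.5→7.5]: (26.56+7.75)/2 × 6 = 102.93
  Sum = 129.785 mcg/mL·h
oral capsule tail: 7.75/0.236 = 32.839; AUC_ev,0→∞ = 129.785 + 32.839 = 162.624 mcg/mL·h
F = (AUC_ev/D_ev)/(AUC_iv/D_iv) = (162.624/20)/(102.3815/5) = 8.1312/20.4763 = 0.3971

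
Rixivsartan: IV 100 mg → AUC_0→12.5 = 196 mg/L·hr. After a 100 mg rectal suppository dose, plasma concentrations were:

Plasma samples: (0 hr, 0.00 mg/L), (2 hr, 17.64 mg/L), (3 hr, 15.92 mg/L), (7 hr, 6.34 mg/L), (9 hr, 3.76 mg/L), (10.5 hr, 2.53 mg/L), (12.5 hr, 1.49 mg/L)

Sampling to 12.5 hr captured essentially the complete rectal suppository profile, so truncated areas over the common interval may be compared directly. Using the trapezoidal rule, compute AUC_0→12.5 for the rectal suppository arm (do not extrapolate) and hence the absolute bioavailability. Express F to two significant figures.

Trapezoidal AUC_0→12.5 (rectal suppository):
  [0→2]: (0.00+17.64)/2 × 2 = 17.64
  [2→3]: (17.64+15.92)/2 × 1 = 16.78
  [3→7]: (15.92+6.34)/2 × 4 = 44.52
  [7→9]: (6.34+3.76)/2 × 2 = 10.1
  [9→10.5]: (3.76+2.53)/2 × 1.5 = 4.7175
  [10.5→12.5]: (2.53+1.49)/2 × 2 = 4.02
  Sum = 97.7775 mg/L·hr
F = (AUC_ev/D_ev)/(AUC_iv/D_iv) = (97.7775/100)/(196/100) = 0.977775/1.96 = 0.4989

F = 0.50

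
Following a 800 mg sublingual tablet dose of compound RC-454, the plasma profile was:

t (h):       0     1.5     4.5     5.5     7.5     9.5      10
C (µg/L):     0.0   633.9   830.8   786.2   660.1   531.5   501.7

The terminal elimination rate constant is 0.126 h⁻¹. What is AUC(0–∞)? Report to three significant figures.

AUC = 10400 µg/L·h

Trapezoidal AUC_0→10:
  [0→1.5]: (0.0+633.9)/2 × 1.5 = 475.425
  [1.5→4.5]: (633.9+830.8)/2 × 3 = 2197.05
  [4.5→5.5]: (830.8+786.2)/2 × 1 = 808.5
  [5.5→7.5]: (786.2+660.1)/2 × 2 = 1446.3
  [7.5→9.5]: (660.1+531.5)/2 × 2 = 1191.6
  [9.5→10]: (531.5+501.7)/2 × 0.5 = 258.3
  Sum = 6377.175 µg/L·h
Extrapolated tail: C_last / k_e = 501.7 / 0.126 = 3981.746
AUC_0→∞ = 6377.175 + 3981.746 = 10358.921 µg/L·h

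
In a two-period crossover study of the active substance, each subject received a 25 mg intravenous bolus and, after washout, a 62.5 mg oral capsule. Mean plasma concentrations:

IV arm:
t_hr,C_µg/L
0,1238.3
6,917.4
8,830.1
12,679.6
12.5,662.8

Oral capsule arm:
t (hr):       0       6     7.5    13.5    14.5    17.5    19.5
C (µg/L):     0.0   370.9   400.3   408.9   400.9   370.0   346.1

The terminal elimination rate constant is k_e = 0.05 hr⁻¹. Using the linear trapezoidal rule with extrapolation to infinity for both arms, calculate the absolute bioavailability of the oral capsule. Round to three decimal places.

Trapezoidal AUC_0→12.5 (IV):
  [0→6]: (1238.3+917.4)/2 × 6 = 6467.1
  [6→8]: (917.4+830.1)/2 × 2 = 1747.5
  [8→12]: (830.1+679.6)/2 × 4 = 3019.4
  [12→12.5]: (679.6+662.8)/2 × 0.5 = 335.6
  Sum = 11569.6 µg/L·hr
IV tail: 662.8/0.05 = 13256.000; AUC_iv,0→∞ = 11569.6 + 13256.000 = 24825.6 µg/L·hr
Trapezoidal AUC_0→19.5 (oral capsule):
  [0→6]: (0.0+370.9)/2 × 6 = 1112.7
  [6→7.5]: (370.9+400.3)/2 × 1.5 = 578.4
  [7.5→13.5]: (400.3+408.9)/2 × 6 = 2427.6
  [13.5→14.5]: (408.9+400.9)/2 × 1 = 404.9
  [14.5→17.5]: (400.9+370.0)/2 × 3 = 1156.35
  [17.5→19.5]: (370.0+346.1)/2 × 2 = 716.1
  Sum = 6396.05 µg/L·hr
oral capsule tail: 346.1/0.05 = 6922.000; AUC_ev,0→∞ = 6396.05 + 6922.000 = 13318.05 µg/L·hr
F = (AUC_ev/D_ev)/(AUC_iv/D_iv) = (13318.05/62.5)/(24825.6/25) = 213.0888/993.024 = 0.2146

F = 0.215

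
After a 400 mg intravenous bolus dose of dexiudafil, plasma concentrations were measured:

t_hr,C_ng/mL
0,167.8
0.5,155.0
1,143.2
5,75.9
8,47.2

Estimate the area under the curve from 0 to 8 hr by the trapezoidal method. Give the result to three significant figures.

Trapezoidal AUC_0→8:
  [0→0.5]: (167.8+155.0)/2 × 0.5 = 80.7
  [0.5→1]: (155.0+143.2)/2 × 0.5 = 74.55
  [1→5]: (143.2+75.9)/2 × 4 = 438.2
  [5→8]: (75.9+47.2)/2 × 3 = 184.65
  Sum = 778.1 ng/mL·hr

AUC = 778 ng/mL·hr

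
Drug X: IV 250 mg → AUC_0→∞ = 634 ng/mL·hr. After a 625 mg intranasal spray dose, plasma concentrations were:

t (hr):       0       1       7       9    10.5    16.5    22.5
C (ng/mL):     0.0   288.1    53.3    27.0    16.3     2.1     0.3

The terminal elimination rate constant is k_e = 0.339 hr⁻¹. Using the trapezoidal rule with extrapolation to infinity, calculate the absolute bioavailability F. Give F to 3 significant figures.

Trapezoidal AUC_0→22.5 (intranasal spray):
  [0→1]: (0.0+288.1)/2 × 1 = 144.05
  [1→7]: (288.1+53.3)/2 × 6 = 1024.2
  [7→9]: (53.3+27.0)/2 × 2 = 80.3
  [9→10.5]: (27.0+16.3)/2 × 1.5 = 32.475
  [10.5→16.5]: (16.3+2.1)/2 × 6 = 55.2
  [16.5→22.5]: (2.1+0.3)/2 × 6 = 7.2
  Sum = 1343.425 ng/mL·hr
Tail: C_last/k_e = 0.3/0.339 = 0.885
AUC_0→∞ (intranasal spray) = 1343.425 + 0.885 = 1344.31 ng/mL·hr
F = (AUC_ev/D_ev)/(AUC_iv/D_iv) = (1344.31/625)/(634/250) = 2.150896/2.536 = 0.8481

F = 0.848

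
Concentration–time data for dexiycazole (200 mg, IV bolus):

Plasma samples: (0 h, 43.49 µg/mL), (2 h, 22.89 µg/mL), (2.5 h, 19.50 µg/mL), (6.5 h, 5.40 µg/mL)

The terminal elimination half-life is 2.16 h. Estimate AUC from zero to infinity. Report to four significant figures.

Trapezoidal AUC_0→6.5:
  [0→2]: (43.49+22.89)/2 × 2 = 66.38
  [2→2.5]: (22.89+19.50)/2 × 0.5 = 10.5975
  [2.5→6.5]: (19.50+5.40)/2 × 4 = 49.8
  Sum = 126.7775 µg/mL·h
k_e = ln2 / t½ = 0.693147 / 2.16 = 0.3209 h^-1
Extrapolated tail: C_last / k_e = 5.40 / 0.3209 = 16.828
AUC_0→∞ = 126.7775 + 16.828 = 143.6055 µg/mL·h

AUC = 143.6 µg/mL·h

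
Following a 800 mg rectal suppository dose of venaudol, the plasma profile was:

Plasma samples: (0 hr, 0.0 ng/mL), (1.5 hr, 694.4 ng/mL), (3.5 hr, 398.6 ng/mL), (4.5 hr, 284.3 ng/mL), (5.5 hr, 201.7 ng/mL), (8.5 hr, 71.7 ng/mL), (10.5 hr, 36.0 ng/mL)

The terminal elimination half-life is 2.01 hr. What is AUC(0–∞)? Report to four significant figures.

AUC = 2820 ng/mL·hr

Trapezoidal AUC_0→10.5:
  [0→1.5]: (0.0+694.4)/2 × 1.5 = 520.8
  [1.5→3.5]: (694.4+398.6)/2 × 2 = 1093.0
  [3.5→4.5]: (398.6+284.3)/2 × 1 = 341.45
  [4.5→5.5]: (284.3+201.7)/2 × 1 = 243.0
  [5.5→8.5]: (201.7+71.7)/2 × 3 = 410.1
  [8.5→10.5]: (71.7+36.0)/2 × 2 = 107.7
  Sum = 2716.05 ng/mL·hr
k_e = ln2 / t½ = 0.693147 / 2.01 = 0.3448 hr^-1
Extrapolated tail: C_last / k_e = 36.0 / 0.3448 = 104.408
AUC_0→∞ = 2716.05 + 104.408 = 2820.458 ng/mL·hr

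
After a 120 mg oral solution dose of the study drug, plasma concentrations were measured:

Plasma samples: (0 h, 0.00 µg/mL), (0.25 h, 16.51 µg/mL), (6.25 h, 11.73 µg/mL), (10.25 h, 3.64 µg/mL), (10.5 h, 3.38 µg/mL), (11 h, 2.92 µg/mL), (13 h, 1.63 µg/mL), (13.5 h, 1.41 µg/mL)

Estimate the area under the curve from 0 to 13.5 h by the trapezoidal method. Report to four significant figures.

AUC = 125.3 µg/mL·h

Trapezoidal AUC_0→13.5:
  [0→0.25]: (0.00+16.51)/2 × 0.25 = 2.06375
  [0.25→6.25]: (16.51+11.73)/2 × 6 = 84.72
  [6.25→10.25]: (11.73+3.64)/2 × 4 = 30.74
  [10.25→10.5]: (3.64+3.38)/2 × 0.25 = 0.8775
  [10.5→11]: (3.38+2.92)/2 × 0.5 = 1.575
  [11→13]: (2.92+1.63)/2 × 2 = 4.55
  [13→13.5]: (1.63+1.41)/2 × 0.5 = 0.76
  Sum = 125.28625 µg/mL·h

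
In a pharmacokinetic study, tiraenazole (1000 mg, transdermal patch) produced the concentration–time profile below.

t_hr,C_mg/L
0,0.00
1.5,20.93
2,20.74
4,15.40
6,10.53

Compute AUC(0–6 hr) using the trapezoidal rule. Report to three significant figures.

AUC = 88.2 mg/L·hr

Trapezoidal AUC_0→6:
  [0→1.5]: (0.00+20.93)/2 × 1.5 = 15.6975
  [1.5→2]: (20.93+20.74)/2 × 0.5 = 10.4175
  [2→4]: (20.74+15.40)/2 × 2 = 36.14
  [4→6]: (15.40+10.53)/2 × 2 = 25.93
  Sum = 88.185 mg/L·hr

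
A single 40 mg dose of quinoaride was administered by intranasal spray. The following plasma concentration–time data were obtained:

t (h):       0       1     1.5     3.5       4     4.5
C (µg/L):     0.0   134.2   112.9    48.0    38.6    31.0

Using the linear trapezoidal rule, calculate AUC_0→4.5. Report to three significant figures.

AUC = 329 µg/L·h

Trapezoidal AUC_0→4.5:
  [0→1]: (0.0+134.2)/2 × 1 = 67.1
  [1→1.5]: (134.2+112.9)/2 × 0.5 = 61.775
  [1.5→3.5]: (112.9+48.0)/2 × 2 = 160.9
  [3.5→4]: (48.0+38.6)/2 × 0.5 = 21.65
  [4→4.5]: (38.6+31.0)/2 × 0.5 = 17.4
  Sum = 328.825 µg/L·h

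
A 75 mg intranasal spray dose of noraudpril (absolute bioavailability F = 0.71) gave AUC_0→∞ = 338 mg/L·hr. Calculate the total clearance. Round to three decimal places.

CL = 0.158 L/hr

CL = F × Dose / AUC_0→∞
   = 0.71 × 75 / 338 = 0.157544 L/hr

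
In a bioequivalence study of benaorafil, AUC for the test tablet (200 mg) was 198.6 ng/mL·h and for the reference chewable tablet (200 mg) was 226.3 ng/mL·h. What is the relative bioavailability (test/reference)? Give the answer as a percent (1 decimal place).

F_rel = (AUC_test/D_test) / (AUC_ref/D_ref)
      = (198.6/200) / (226.3/200)
      = 0.993 / 1.1315 = 0.8776 = 87.76%

F_rel = 87.8%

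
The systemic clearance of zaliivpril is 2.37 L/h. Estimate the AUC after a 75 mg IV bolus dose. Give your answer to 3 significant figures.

AUC = 31.6 mg/L·h

AUC_0→∞ = Dose_iv / CL
        = 75 / 2.37 = 31.6456 mg/L·h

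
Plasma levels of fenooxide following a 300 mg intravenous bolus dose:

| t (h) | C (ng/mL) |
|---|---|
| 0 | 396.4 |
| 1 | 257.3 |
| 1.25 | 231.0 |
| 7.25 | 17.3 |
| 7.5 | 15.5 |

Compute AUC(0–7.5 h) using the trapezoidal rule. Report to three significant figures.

AUC = 1140 ng/mL·h

Trapezoidal AUC_0→7.5:
  [0→1]: (396.4+257.3)/2 × 1 = 326.85
  [1→1.25]: (257.3+231.0)/2 × 0.25 = 61.0375
  [1.25→7.25]: (231.0+17.3)/2 × 6 = 744.9
  [7.25→7.5]: (17.3+15.5)/2 × 0.25 = 4.1
  Sum = 1136.8875 ng/mL·h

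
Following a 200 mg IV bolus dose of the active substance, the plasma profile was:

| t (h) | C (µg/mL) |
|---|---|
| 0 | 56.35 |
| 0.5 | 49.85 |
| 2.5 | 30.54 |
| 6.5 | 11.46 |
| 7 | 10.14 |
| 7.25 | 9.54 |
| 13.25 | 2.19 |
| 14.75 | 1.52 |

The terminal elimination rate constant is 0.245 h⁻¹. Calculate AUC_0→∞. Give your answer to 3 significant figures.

Trapezoidal AUC_0→14.75:
  [0→0.5]: (56.35+49.85)/2 × 0.5 = 26.55
  [0.5→2.5]: (49.85+30.54)/2 × 2 = 80.39
  [2.5→6.5]: (30.54+11.46)/2 × 4 = 84.0
  [6.5→7]: (11.46+10.14)/2 × 0.5 = 5.4
  [7→7.25]: (10.14+9.54)/2 × 0.25 = 2.46
  [7.25→13.25]: (9.54+2.19)/2 × 6 = 35.19
  [13.25→14.75]: (2.19+1.52)/2 × 1.5 = 2.7825
  Sum = 236.7725 µg/mL·h
Extrapolated tail: C_last / k_e = 1.52 / 0.245 = 6.204
AUC_0→∞ = 236.7725 + 6.204 = 242.9765 µg/mL·h

AUC = 243 µg/mL·h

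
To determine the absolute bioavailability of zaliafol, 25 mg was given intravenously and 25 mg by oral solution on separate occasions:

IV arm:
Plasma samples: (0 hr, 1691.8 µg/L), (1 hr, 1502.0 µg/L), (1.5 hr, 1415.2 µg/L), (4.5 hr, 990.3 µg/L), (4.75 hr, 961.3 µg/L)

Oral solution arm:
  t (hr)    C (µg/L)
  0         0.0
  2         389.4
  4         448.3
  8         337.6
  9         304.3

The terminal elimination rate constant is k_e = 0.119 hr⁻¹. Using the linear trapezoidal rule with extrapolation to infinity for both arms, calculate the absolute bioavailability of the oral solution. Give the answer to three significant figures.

F = 0.398

Trapezoidal AUC_0→4.75 (IV):
  [0→1]: (1691.8+1502.0)/2 × 1 = 1596.9
  [1→1.5]: (1502.0+1415.2)/2 × 0.5 = 729.3
  [1.5→4.5]: (1415.2+990.3)/2 × 3 = 3608.25
  [4.5→4.75]: (990.3+961.3)/2 × 0.25 = 243.95
  Sum = 6178.4 µg/L·hr
IV tail: 961.3/0.119 = 8078.151; AUC_iv,0→∞ = 6178.4 + 8078.151 = 14256.551 µg/L·hr
Trapezoidal AUC_0→9 (oral solution):
  [0→2]: (0.0+389.4)/2 × 2 = 389.4
  [2→4]: (389.4+448.3)/2 × 2 = 837.7
  [4→8]: (448.3+337.6)/2 × 4 = 1571.8
  [8→9]: (337.6+304.3)/2 × 1 = 320.95
  Sum = 3119.85 µg/L·hr
oral solution tail: 304.3/0.119 = 2557.143; AUC_ev,0→∞ = 3119.85 + 2557.143 = 5676.993 µg/L·hr
F = (AUC_ev/D_ev)/(AUC_iv/D_iv) = (5676.993/25)/(14256.551/25) = 227.07972/570.26204 = 0.3982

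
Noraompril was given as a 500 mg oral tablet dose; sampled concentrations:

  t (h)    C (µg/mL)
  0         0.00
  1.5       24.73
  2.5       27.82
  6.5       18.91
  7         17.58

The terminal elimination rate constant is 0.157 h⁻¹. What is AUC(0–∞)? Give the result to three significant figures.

AUC = 259 µg/mL·h

Trapezoidal AUC_0→7:
  [0→1.5]: (0.00+24.73)/2 × 1.5 = 18.5475
  [1.5→2.5]: (24.73+27.82)/2 × 1 = 26.275
  [2.5→6.5]: (27.82+18.91)/2 × 4 = 93.46
  [6.5→7]: (18.91+17.58)/2 × 0.5 = 9.1225
  Sum = 147.405 µg/mL·h
Extrapolated tail: C_last / k_e = 17.58 / 0.157 = 111.975
AUC_0→∞ = 147.405 + 111.975 = 259.38 µg/mL·h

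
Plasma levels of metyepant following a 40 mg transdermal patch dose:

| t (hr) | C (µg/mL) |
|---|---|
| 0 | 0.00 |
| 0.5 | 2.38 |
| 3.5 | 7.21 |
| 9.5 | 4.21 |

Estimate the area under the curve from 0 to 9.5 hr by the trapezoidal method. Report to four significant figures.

AUC = 49.24 µg/mL·hr

Trapezoidal AUC_0→9.5:
  [0→0.5]: (0.00+2.38)/2 × 0.5 = 0.595
  [0.5→3.5]: (2.38+7.21)/2 × 3 = 14.385
  [3.5→9.5]: (7.21+4.21)/2 × 6 = 34.26
  Sum = 49.24 µg/mL·hr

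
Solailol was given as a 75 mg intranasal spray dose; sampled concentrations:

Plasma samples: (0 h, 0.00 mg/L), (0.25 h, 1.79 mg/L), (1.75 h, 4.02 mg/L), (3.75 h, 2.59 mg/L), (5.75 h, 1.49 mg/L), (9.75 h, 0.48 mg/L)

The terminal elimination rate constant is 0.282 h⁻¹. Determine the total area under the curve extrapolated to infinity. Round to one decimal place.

Trapezoidal AUC_0→9.75:
  [0→0.25]: (0.00+1.79)/2 × 0.25 = 0.22375
  [0.25→1.75]: (1.79+4.02)/2 × 1.5 = 4.3575
  [1.75→3.75]: (4.02+2.59)/2 × 2 = 6.61
  [3.75→5.75]: (2.59+1.49)/2 × 2 = 4.08
  [5.75→9.75]: (1.49+0.48)/2 × 4 = 3.94
  Sum = 19.21125 mg/L·h
Extrapolated tail: C_last / k_e = 0.48 / 0.282 = 1.702
AUC_0→∞ = 19.21125 + 1.702 = 20.91325 mg/L·h

AUC = 20.9 mg/L·h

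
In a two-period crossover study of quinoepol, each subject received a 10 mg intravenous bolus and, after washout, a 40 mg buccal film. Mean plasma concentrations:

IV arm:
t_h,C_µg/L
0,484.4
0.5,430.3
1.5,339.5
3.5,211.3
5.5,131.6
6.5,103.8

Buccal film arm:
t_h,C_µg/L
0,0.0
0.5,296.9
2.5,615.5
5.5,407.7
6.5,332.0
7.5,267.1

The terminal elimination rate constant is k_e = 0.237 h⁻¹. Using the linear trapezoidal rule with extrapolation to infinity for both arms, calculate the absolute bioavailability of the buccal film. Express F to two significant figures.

Trapezoidal AUC_0→6.5 (IV):
  [0→0.5]: (484.4+430.3)/2 × 0.5 = 228.675
  [0.5→1.5]: (430.3+339.5)/2 × 1 = 384.9
  [1.5→3.5]: (339.5+211.3)/2 × 2 = 550.8
  [3.5→5.5]: (211.3+131.6)/2 × 2 = 342.9
  [5.5→6.5]: (131.6+103.8)/2 × 1 = 117.7
  Sum = 1624.975 µg/L·h
IV tail: 103.8/0.237 = 437.975; AUC_iv,0→∞ = 1624.975 + 437.975 = 2062.95 µg/L·h
Trapezoidal AUC_0→7.5 (buccal film):
  [0→0.5]: (0.0+296.9)/2 × 0.5 = 74.225
  [0.5→2.5]: (296.9+615.5)/2 × 2 = 912.4
  [2.5→5.5]: (615.5+407.7)/2 × 3 = 1534.8
  [5.5→6.5]: (407.7+332.0)/2 × 1 = 369.85
  [6.5→7.5]: (332.0+267.1)/2 × 1 = 299.55
  Sum = 3190.825 µg/L·h
buccal film tail: 267.1/0.237 = 1127.004; AUC_ev,0→∞ = 3190.825 + 1127.004 = 4317.829 µg/L·h
F = (AUC_ev/D_ev)/(AUC_iv/D_iv) = (4317.829/40)/(2062.95/10) = 107.946/206.295 = 0.5233

F = 0.52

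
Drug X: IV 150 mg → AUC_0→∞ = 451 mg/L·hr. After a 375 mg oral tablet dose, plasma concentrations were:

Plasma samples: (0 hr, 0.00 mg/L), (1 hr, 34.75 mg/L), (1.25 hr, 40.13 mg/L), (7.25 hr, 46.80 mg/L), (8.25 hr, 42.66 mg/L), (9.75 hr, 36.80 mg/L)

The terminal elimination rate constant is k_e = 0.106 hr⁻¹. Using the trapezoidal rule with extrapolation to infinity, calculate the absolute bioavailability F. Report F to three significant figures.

F = 0.655

Trapezoidal AUC_0→9.75 (oral tablet):
  [0→1]: (0.00+34.75)/2 × 1 = 17.375
  [1→1.25]: (34.75+40.13)/2 × 0.25 = 9.36
  [1.25→7.25]: (40.13+46.80)/2 × 6 = 260.79
  [7.25→8.25]: (46.80+42.66)/2 × 1 = 44.73
  [8.25→9.75]: (42.66+36.80)/2 × 1.5 = 59.595
  Sum = 391.85 mg/L·hr
Tail: C_last/k_e = 36.80/0.106 = 347.170
AUC_0→∞ (oral tablet) = 391.85 + 347.170 = 739.02 mg/L·hr
F = (AUC_ev/D_ev)/(AUC_iv/D_iv) = (739.02/375)/(451/150) = 1.97072/3.00667 = 0.6554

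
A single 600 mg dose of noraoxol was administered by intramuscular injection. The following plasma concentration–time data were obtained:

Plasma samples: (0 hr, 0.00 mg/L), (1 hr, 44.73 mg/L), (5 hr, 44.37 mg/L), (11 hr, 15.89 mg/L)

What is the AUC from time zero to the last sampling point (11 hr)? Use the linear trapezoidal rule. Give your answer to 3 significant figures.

AUC = 381 mg/L·hr

Trapezoidal AUC_0→11:
  [0→1]: (0.00+44.73)/2 × 1 = 22.365
  [1→5]: (44.73+44.37)/2 × 4 = 178.2
  [5→11]: (44.37+15.89)/2 × 6 = 180.78
  Sum = 381.345 mg/L·hr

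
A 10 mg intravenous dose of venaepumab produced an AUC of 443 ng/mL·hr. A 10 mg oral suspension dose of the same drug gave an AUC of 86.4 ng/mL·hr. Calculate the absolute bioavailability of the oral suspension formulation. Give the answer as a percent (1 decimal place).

F = (AUC_ev / D_ev) / (AUC_iv / D_iv)
  = (86.4/10) / (443/10)
  = 8.64 / 44.3 = 0.1950
  = 19.50%

F = 19.5%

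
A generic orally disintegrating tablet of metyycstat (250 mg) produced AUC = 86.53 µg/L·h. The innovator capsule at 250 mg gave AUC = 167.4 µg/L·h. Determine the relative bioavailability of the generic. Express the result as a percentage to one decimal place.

F_rel = (AUC_test/D_test) / (AUC_ref/D_ref)
      = (86.53/250) / (167.4/250)
      = 0.34612 / 0.6696 = 0.5169 = 51.69%

F_rel = 51.7%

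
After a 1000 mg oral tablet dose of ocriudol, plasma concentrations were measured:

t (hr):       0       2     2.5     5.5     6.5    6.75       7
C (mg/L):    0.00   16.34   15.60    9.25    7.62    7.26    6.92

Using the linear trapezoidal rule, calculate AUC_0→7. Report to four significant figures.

AUC = 73.67 mg/L·hr

Trapezoidal AUC_0→7:
  [0→2]: (0.00+16.34)/2 × 2 = 16.34
  [2→2.5]: (16.34+15.60)/2 × 0.5 = 7.985
  [2.5→5.5]: (15.60+9.25)/2 × 3 = 37.275
  [5.5→6.5]: (9.25+7.62)/2 × 1 = 8.435
  [6.5→6.75]: (7.62+7.26)/2 × 0.25 = 1.86
  [6.75→7]: (7.26+6.92)/2 × 0.25 = 1.7725
  Sum = 73.6675 mg/L·hr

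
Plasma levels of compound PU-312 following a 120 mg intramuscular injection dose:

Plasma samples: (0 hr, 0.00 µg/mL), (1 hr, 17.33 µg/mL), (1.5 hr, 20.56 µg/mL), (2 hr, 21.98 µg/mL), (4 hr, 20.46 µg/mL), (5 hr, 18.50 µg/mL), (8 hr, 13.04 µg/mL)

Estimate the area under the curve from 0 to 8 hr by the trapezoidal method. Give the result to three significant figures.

Trapezoidal AUC_0→8:
  [0→1]: (0.00+17.33)/2 × 1 = 8.665
  [1→1.5]: (17.33+20.56)/2 × 0.5 = 9.4725
  [1.5→2]: (20.56+21.98)/2 × 0.5 = 10.635
  [2→4]: (21.98+20.46)/2 × 2 = 42.44
  [4→5]: (20.46+18.50)/2 × 1 = 19.48
  [5→8]: (18.50+13.04)/2 × 3 = 47.31
  Sum = 138.0025 µg/mL·hr

AUC = 138 µg/mL·hr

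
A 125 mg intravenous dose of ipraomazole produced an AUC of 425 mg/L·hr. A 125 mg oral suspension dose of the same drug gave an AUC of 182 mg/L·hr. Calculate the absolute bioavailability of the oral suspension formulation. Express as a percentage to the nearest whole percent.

F = (AUC_ev / D_ev) / (AUC_iv / D_iv)
  = (182/125) / (425/125)
  = 1.456 / 3.4 = 0.4282
  = 42.82%

F = 43%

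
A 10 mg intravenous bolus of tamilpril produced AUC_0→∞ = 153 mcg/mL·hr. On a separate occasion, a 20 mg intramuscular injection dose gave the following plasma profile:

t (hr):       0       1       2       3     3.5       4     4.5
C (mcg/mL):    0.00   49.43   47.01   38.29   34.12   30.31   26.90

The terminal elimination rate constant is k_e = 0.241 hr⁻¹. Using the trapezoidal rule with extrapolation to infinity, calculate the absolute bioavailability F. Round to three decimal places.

Trapezoidal AUC_0→4.5 (intramuscular injection):
  [0→1]: (0.00+49.43)/2 × 1 = 24.715
  [1→2]: (49.43+47.01)/2 × 1 = 48.22
  [2→3]: (47.01+38.29)/2 × 1 = 42.65
  [3→3.5]: (38.29+34.12)/2 × 0.5 = 18.1025
  [3.5→4]: (34.12+30.31)/2 × 0.5 = 16.1075
  [4→4.5]: (30.31+26.90)/2 × 0.5 = 14.3025
  Sum = 164.0975 mcg/mL·hr
Tail: C_last/k_e = 26.90/0.241 = 111.618
AUC_0→∞ (intramuscular injection) = 164.0975 + 111.618 = 275.7155 mcg/mL·hr
F = (AUC_ev/D_ev)/(AUC_iv/D_iv) = (275.7155/20)/(153/10) = 13.785775/15.3 = 0.9010

F = 0.901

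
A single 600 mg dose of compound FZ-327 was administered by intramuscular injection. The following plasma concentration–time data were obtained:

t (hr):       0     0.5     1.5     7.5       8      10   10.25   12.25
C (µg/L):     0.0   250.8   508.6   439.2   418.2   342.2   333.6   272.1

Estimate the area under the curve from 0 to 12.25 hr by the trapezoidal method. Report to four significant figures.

AUC = 4951 µg/L·hr

Trapezoidal AUC_0→12.25:
  [0→0.5]: (0.0+250.8)/2 × 0.5 = 62.7
  [0.5→1.5]: (250.8+508.6)/2 × 1 = 379.7
  [1.5→7.5]: (508.6+439.2)/2 × 6 = 2843.4
  [7.5→8]: (439.2+418.2)/2 × 0.5 = 214.35
  [8→10]: (418.2+342.2)/2 × 2 = 760.4
  [10→10.25]: (342.2+333.6)/2 × 0.25 = 84.475
  [10.25→12.25]: (333.6+272.1)/2 × 2 = 605.7
  Sum = 4950.725 µg/L·hr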